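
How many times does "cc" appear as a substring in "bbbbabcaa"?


Searching for "cc" in "bbbbabcaa"
Scanning each position:
  Position 0: "bb" => no
  Position 1: "bb" => no
  Position 2: "bb" => no
  Position 3: "ba" => no
  Position 4: "ab" => no
  Position 5: "bc" => no
  Position 6: "ca" => no
  Position 7: "aa" => no
Total occurrences: 0

0


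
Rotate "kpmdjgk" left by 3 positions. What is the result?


Input: "kpmdjgk", rotate left by 3
First 3 characters: "kpm"
Remaining characters: "djgk"
Concatenate remaining + first: "djgk" + "kpm" = "djgkkpm"

djgkkpm


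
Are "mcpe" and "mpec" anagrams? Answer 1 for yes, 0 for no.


Strings: "mcpe", "mpec"
Sorted first:  cemp
Sorted second: cemp
Sorted forms match => anagrams

1


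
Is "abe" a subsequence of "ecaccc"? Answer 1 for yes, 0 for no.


Check if "abe" is a subsequence of "ecaccc"
Greedy scan:
  Position 0 ('e'): no match needed
  Position 1 ('c'): no match needed
  Position 2 ('a'): matches sub[0] = 'a'
  Position 3 ('c'): no match needed
  Position 4 ('c'): no match needed
  Position 5 ('c'): no match needed
Only matched 1/3 characters => not a subsequence

0


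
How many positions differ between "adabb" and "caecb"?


Comparing "adabb" and "caecb" position by position:
  Position 0: 'a' vs 'c' => DIFFER
  Position 1: 'd' vs 'a' => DIFFER
  Position 2: 'a' vs 'e' => DIFFER
  Position 3: 'b' vs 'c' => DIFFER
  Position 4: 'b' vs 'b' => same
Positions that differ: 4

4


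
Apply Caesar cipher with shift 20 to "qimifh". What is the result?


Caesar cipher: shift "qimifh" by 20
  'q' (pos 16) + 20 = pos 10 = 'k'
  'i' (pos 8) + 20 = pos 2 = 'c'
  'm' (pos 12) + 20 = pos 6 = 'g'
  'i' (pos 8) + 20 = pos 2 = 'c'
  'f' (pos 5) + 20 = pos 25 = 'z'
  'h' (pos 7) + 20 = pos 1 = 'b'
Result: kcgczb

kcgczb


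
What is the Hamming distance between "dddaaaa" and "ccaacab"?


Comparing "dddaaaa" and "ccaacab" position by position:
  Position 0: 'd' vs 'c' => differ
  Position 1: 'd' vs 'c' => differ
  Position 2: 'd' vs 'a' => differ
  Position 3: 'a' vs 'a' => same
  Position 4: 'a' vs 'c' => differ
  Position 5: 'a' vs 'a' => same
  Position 6: 'a' vs 'b' => differ
Total differences (Hamming distance): 5

5


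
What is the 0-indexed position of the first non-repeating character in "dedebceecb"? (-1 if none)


Input: dedebceecb
Character frequencies:
  'b': 2
  'c': 2
  'd': 2
  'e': 4
Scanning left to right for freq == 1:
  Position 0 ('d'): freq=2, skip
  Position 1 ('e'): freq=4, skip
  Position 2 ('d'): freq=2, skip
  Position 3 ('e'): freq=4, skip
  Position 4 ('b'): freq=2, skip
  Position 5 ('c'): freq=2, skip
  Position 6 ('e'): freq=4, skip
  Position 7 ('e'): freq=4, skip
  Position 8 ('c'): freq=2, skip
  Position 9 ('b'): freq=2, skip
  No unique character found => answer = -1

-1


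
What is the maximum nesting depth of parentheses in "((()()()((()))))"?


Input: "((()()()((()))))"
Tracking depth:
  Position 0 '(': depth becomes 1
  Position 1 '(': depth becomes 2
  Position 2 '(': depth becomes 3
  Position 3 ')': depth becomes 2
  Position 4 '(': depth becomes 3
  Position 5 ')': depth becomes 2
  Position 6 '(': depth becomes 3
  Position 7 ')': depth becomes 2
  Position 8 '(': depth becomes 3
  Position 9 '(': depth becomes 4
  Position 10 '(': depth becomes 5
  Position 11 ')': depth becomes 4
  Position 12 ')': depth becomes 3
  Position 13 ')': depth becomes 2
  Position 14 ')': depth becomes 1
  Position 15 ')': depth becomes 0
Maximum depth reached: 5

5


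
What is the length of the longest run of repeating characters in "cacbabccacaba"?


Input: "cacbabccacaba"
Scanning for longest run:
  Position 1 ('a'): new char, reset run to 1
  Position 2 ('c'): new char, reset run to 1
  Position 3 ('b'): new char, reset run to 1
  Position 4 ('a'): new char, reset run to 1
  Position 5 ('b'): new char, reset run to 1
  Position 6 ('c'): new char, reset run to 1
  Position 7 ('c'): continues run of 'c', length=2
  Position 8 ('a'): new char, reset run to 1
  Position 9 ('c'): new char, reset run to 1
  Position 10 ('a'): new char, reset run to 1
  Position 11 ('b'): new char, reset run to 1
  Position 12 ('a'): new char, reset run to 1
Longest run: 'c' with length 2

2


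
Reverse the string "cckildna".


Input: cckildna
Reading characters right to left:
  Position 7: 'a'
  Position 6: 'n'
  Position 5: 'd'
  Position 4: 'l'
  Position 3: 'i'
  Position 2: 'k'
  Position 1: 'c'
  Position 0: 'c'
Reversed: andlikcc

andlikcc


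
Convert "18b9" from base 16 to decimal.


Input: "18b9" in base 16
Positional expansion:
  Digit '1' (value 1) x 16^3 = 4096
  Digit '8' (value 8) x 16^2 = 2048
  Digit 'b' (value 11) x 16^1 = 176
  Digit '9' (value 9) x 16^0 = 9
Sum = 6329

6329


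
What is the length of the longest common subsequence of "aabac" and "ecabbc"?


LCS of "aabac" and "ecabbc"
DP table:
           e    c    a    b    b    c
      0    0    0    0    0    0    0
  a   0    0    0    1    1    1    1
  a   0    0    0    1    1    1    1
  b   0    0    0    1    2    2    2
  a   0    0    0    1    2    2    2
  c   0    0    1    1    2    2    3
LCS length = dp[5][6] = 3

3


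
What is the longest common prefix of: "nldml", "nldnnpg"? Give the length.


Words: nldml, nldnnpg
  Position 0: all 'n' => match
  Position 1: all 'l' => match
  Position 2: all 'd' => match
  Position 3: ('m', 'n') => mismatch, stop
LCP = "nld" (length 3)

3


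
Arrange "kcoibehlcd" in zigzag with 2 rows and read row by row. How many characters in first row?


Zigzag "kcoibehlcd" into 2 rows:
Placing characters:
  'k' => row 0
  'c' => row 1
  'o' => row 0
  'i' => row 1
  'b' => row 0
  'e' => row 1
  'h' => row 0
  'l' => row 1
  'c' => row 0
  'd' => row 1
Rows:
  Row 0: "kobhc"
  Row 1: "cield"
First row length: 5

5


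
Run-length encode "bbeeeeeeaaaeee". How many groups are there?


Input: bbeeeeeeaaaeee
Scanning for consecutive runs:
  Group 1: 'b' x 2 (positions 0-1)
  Group 2: 'e' x 6 (positions 2-7)
  Group 3: 'a' x 3 (positions 8-10)
  Group 4: 'e' x 3 (positions 11-13)
Total groups: 4

4


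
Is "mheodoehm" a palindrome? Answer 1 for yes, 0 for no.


Input: mheodoehm
Reversed: mheodoehm
  Compare pos 0 ('m') with pos 8 ('m'): match
  Compare pos 1 ('h') with pos 7 ('h'): match
  Compare pos 2 ('e') with pos 6 ('e'): match
  Compare pos 3 ('o') with pos 5 ('o'): match
Result: palindrome

1


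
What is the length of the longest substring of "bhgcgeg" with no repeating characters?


Input: "bhgcgeg"
Sliding window (track last position of each char):
  Position 0 ('b'): window [0,0] length 1 -- new best
  Position 1 ('h'): window [0,1] length 2 -- new best
  Position 2 ('g'): window [0,2] length 3 -- new best
  Position 3 ('c'): window [0,3] length 4 -- new best
  Position 4 ('g'): repeat (last at 2), move window start to 3
  Position 4 ('g'): window [3,4] length 2
  Position 5 ('e'): window [3,5] length 3
  Position 6 ('g'): repeat (last at 4), move window start to 5
  Position 6 ('g'): window [5,6] length 2
Longest substring with no repeats: "bhgc" with length 4

4


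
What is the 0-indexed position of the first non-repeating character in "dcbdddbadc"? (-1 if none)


Input: dcbdddbadc
Character frequencies:
  'a': 1
  'b': 2
  'c': 2
  'd': 5
Scanning left to right for freq == 1:
  Position 0 ('d'): freq=5, skip
  Position 1 ('c'): freq=2, skip
  Position 2 ('b'): freq=2, skip
  Position 3 ('d'): freq=5, skip
  Position 4 ('d'): freq=5, skip
  Position 5 ('d'): freq=5, skip
  Position 6 ('b'): freq=2, skip
  Position 7 ('a'): unique! => answer = 7

7


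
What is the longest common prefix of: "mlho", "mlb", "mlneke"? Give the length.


Words: mlho, mlb, mlneke
  Position 0: all 'm' => match
  Position 1: all 'l' => match
  Position 2: ('h', 'b', 'n') => mismatch, stop
LCP = "ml" (length 2)

2


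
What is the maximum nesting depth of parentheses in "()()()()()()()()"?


Input: "()()()()()()()()"
Tracking depth:
  Position 0 '(': depth becomes 1
  Position 1 ')': depth becomes 0
  Position 2 '(': depth becomes 1
  Position 3 ')': depth becomes 0
  Position 4 '(': depth becomes 1
  Position 5 ')': depth becomes 0
  Position 6 '(': depth becomes 1
  Position 7 ')': depth becomes 0
  Position 8 '(': depth becomes 1
  Position 9 ')': depth becomes 0
  Position 10 '(': depth becomes 1
  Position 11 ')': depth becomes 0
  Position 12 '(': depth becomes 1
  Position 13 ')': depth becomes 0
  Position 14 '(': depth becomes 1
  Position 15 ')': depth becomes 0
Maximum depth reached: 1

1


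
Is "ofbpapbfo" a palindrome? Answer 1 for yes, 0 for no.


Input: ofbpapbfo
Reversed: ofbpapbfo
  Compare pos 0 ('o') with pos 8 ('o'): match
  Compare pos 1 ('f') with pos 7 ('f'): match
  Compare pos 2 ('b') with pos 6 ('b'): match
  Compare pos 3 ('p') with pos 5 ('p'): match
Result: palindrome

1


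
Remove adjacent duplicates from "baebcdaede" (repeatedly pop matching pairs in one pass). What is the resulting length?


Input: baebcdaede
Stack-based adjacent duplicate removal:
  Read 'b': push. Stack: b
  Read 'a': push. Stack: ba
  Read 'e': push. Stack: bae
  Read 'b': push. Stack: baeb
  Read 'c': push. Stack: baebc
  Read 'd': push. Stack: baebcd
  Read 'a': push. Stack: baebcda
  Read 'e': push. Stack: baebcdae
  Read 'd': push. Stack: baebcdaed
  Read 'e': push. Stack: baebcdaede
Final stack: "baebcdaede" (length 10)

10


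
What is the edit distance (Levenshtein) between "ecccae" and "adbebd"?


Computing edit distance: "ecccae" -> "adbebd"
DP table:
           a    d    b    e    b    d
      0    1    2    3    4    5    6
  e   1    1    2    3    3    4    5
  c   2    2    2    3    4    4    5
  c   3    3    3    3    4    5    5
  c   4    4    4    4    4    5    6
  a   5    4    5    5    5    5    6
  e   6    5    5    6    5    6    6
Edit distance = dp[6][6] = 6

6


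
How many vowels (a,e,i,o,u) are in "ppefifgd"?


Input: ppefifgd
Checking each character:
  'p' at position 0: consonant
  'p' at position 1: consonant
  'e' at position 2: vowel (running total: 1)
  'f' at position 3: consonant
  'i' at position 4: vowel (running total: 2)
  'f' at position 5: consonant
  'g' at position 6: consonant
  'd' at position 7: consonant
Total vowels: 2

2


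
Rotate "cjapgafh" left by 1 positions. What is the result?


Input: "cjapgafh", rotate left by 1
First 1 characters: "c"
Remaining characters: "japgafh"
Concatenate remaining + first: "japgafh" + "c" = "japgafhc"

japgafhc


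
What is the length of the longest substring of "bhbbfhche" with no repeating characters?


Input: "bhbbfhche"
Sliding window (track last position of each char):
  Position 0 ('b'): window [0,0] length 1 -- new best
  Position 1 ('h'): window [0,1] length 2 -- new best
  Position 2 ('b'): repeat (last at 0), move window start to 1
  Position 2 ('b'): window [1,2] length 2
  Position 3 ('b'): repeat (last at 2), move window start to 3
  Position 3 ('b'): window [3,3] length 1
  Position 4 ('f'): window [3,4] length 2
  Position 5 ('h'): window [3,5] length 3 -- new best
  Position 6 ('c'): window [3,6] length 4 -- new best
  Position 7 ('h'): repeat (last at 5), move window start to 6
  Position 7 ('h'): window [6,7] length 2
  Position 8 ('e'): window [6,8] length 3
Longest substring with no repeats: "bfhc" with length 4

4


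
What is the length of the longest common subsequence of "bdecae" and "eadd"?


LCS of "bdecae" and "eadd"
DP table:
           e    a    d    d
      0    0    0    0    0
  b   0    0    0    0    0
  d   0    0    0    1    1
  e   0    1    1    1    1
  c   0    1    1    1    1
  a   0    1    2    2    2
  e   0    1    2    2    2
LCS length = dp[6][4] = 2

2


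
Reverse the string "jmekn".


Input: jmekn
Reading characters right to left:
  Position 4: 'n'
  Position 3: 'k'
  Position 2: 'e'
  Position 1: 'm'
  Position 0: 'j'
Reversed: nkemj

nkemj


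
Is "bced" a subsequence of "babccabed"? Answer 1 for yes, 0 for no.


Check if "bced" is a subsequence of "babccabed"
Greedy scan:
  Position 0 ('b'): matches sub[0] = 'b'
  Position 1 ('a'): no match needed
  Position 2 ('b'): no match needed
  Position 3 ('c'): matches sub[1] = 'c'
  Position 4 ('c'): no match needed
  Position 5 ('a'): no match needed
  Position 6 ('b'): no match needed
  Position 7 ('e'): matches sub[2] = 'e'
  Position 8 ('d'): matches sub[3] = 'd'
All 4 characters matched => is a subsequence

1


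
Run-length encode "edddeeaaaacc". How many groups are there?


Input: edddeeaaaacc
Scanning for consecutive runs:
  Group 1: 'e' x 1 (positions 0-0)
  Group 2: 'd' x 3 (positions 1-3)
  Group 3: 'e' x 2 (positions 4-5)
  Group 4: 'a' x 4 (positions 6-9)
  Group 5: 'c' x 2 (positions 10-11)
Total groups: 5

5


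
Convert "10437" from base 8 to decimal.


Input: "10437" in base 8
Positional expansion:
  Digit '1' (value 1) x 8^4 = 4096
  Digit '0' (value 0) x 8^3 = 0
  Digit '4' (value 4) x 8^2 = 256
  Digit '3' (value 3) x 8^1 = 24
  Digit '7' (value 7) x 8^0 = 7
Sum = 4383

4383


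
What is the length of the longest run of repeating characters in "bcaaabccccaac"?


Input: "bcaaabccccaac"
Scanning for longest run:
  Position 1 ('c'): new char, reset run to 1
  Position 2 ('a'): new char, reset run to 1
  Position 3 ('a'): continues run of 'a', length=2
  Position 4 ('a'): continues run of 'a', length=3
  Position 5 ('b'): new char, reset run to 1
  Position 6 ('c'): new char, reset run to 1
  Position 7 ('c'): continues run of 'c', length=2
  Position 8 ('c'): continues run of 'c', length=3
  Position 9 ('c'): continues run of 'c', length=4
  Position 10 ('a'): new char, reset run to 1
  Position 11 ('a'): continues run of 'a', length=2
  Position 12 ('c'): new char, reset run to 1
Longest run: 'c' with length 4

4


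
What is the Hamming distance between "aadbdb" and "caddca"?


Comparing "aadbdb" and "caddca" position by position:
  Position 0: 'a' vs 'c' => differ
  Position 1: 'a' vs 'a' => same
  Position 2: 'd' vs 'd' => same
  Position 3: 'b' vs 'd' => differ
  Position 4: 'd' vs 'c' => differ
  Position 5: 'b' vs 'a' => differ
Total differences (Hamming distance): 4

4


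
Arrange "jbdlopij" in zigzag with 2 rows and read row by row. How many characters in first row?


Zigzag "jbdlopij" into 2 rows:
Placing characters:
  'j' => row 0
  'b' => row 1
  'd' => row 0
  'l' => row 1
  'o' => row 0
  'p' => row 1
  'i' => row 0
  'j' => row 1
Rows:
  Row 0: "jdoi"
  Row 1: "blpj"
First row length: 4

4


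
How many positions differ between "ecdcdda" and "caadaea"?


Comparing "ecdcdda" and "caadaea" position by position:
  Position 0: 'e' vs 'c' => DIFFER
  Position 1: 'c' vs 'a' => DIFFER
  Position 2: 'd' vs 'a' => DIFFER
  Position 3: 'c' vs 'd' => DIFFER
  Position 4: 'd' vs 'a' => DIFFER
  Position 5: 'd' vs 'e' => DIFFER
  Position 6: 'a' vs 'a' => same
Positions that differ: 6

6


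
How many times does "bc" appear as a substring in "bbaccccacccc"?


Searching for "bc" in "bbaccccacccc"
Scanning each position:
  Position 0: "bb" => no
  Position 1: "ba" => no
  Position 2: "ac" => no
  Position 3: "cc" => no
  Position 4: "cc" => no
  Position 5: "cc" => no
  Position 6: "ca" => no
  Position 7: "ac" => no
  Position 8: "cc" => no
  Position 9: "cc" => no
  Position 10: "cc" => no
Total occurrences: 0

0


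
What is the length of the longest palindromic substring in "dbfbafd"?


Input: "dbfbafd"
Checking substrings for palindromes:
  [1:4] "bfb" (len 3) => palindrome
Longest palindromic substring: "bfb" with length 3

3


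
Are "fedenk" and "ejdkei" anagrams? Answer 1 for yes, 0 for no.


Strings: "fedenk", "ejdkei"
Sorted first:  deefkn
Sorted second: deeijk
Differ at position 3: 'f' vs 'i' => not anagrams

0


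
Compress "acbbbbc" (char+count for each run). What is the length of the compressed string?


Input: acbbbbc
Runs:
  'a' x 1 => "a1"
  'c' x 1 => "c1"
  'b' x 4 => "b4"
  'c' x 1 => "c1"
Compressed: "a1c1b4c1"
Compressed length: 8

8


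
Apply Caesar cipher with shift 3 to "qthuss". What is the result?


Caesar cipher: shift "qthuss" by 3
  'q' (pos 16) + 3 = pos 19 = 't'
  't' (pos 19) + 3 = pos 22 = 'w'
  'h' (pos 7) + 3 = pos 10 = 'k'
  'u' (pos 20) + 3 = pos 23 = 'x'
  's' (pos 18) + 3 = pos 21 = 'v'
  's' (pos 18) + 3 = pos 21 = 'v'
Result: twkxvv

twkxvv


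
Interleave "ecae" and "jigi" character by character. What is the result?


Interleaving "ecae" and "jigi":
  Position 0: 'e' from first, 'j' from second => "ej"
  Position 1: 'c' from first, 'i' from second => "ci"
  Position 2: 'a' from first, 'g' from second => "ag"
  Position 3: 'e' from first, 'i' from second => "ei"
Result: ejciagei

ejciagei


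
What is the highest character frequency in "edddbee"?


Input: edddbee
Character counts:
  'b': 1
  'd': 3
  'e': 3
Maximum frequency: 3

3


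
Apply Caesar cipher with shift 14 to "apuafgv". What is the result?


Caesar cipher: shift "apuafgv" by 14
  'a' (pos 0) + 14 = pos 14 = 'o'
  'p' (pos 15) + 14 = pos 3 = 'd'
  'u' (pos 20) + 14 = pos 8 = 'i'
  'a' (pos 0) + 14 = pos 14 = 'o'
  'f' (pos 5) + 14 = pos 19 = 't'
  'g' (pos 6) + 14 = pos 20 = 'u'
  'v' (pos 21) + 14 = pos 9 = 'j'
Result: odiotuj

odiotuj


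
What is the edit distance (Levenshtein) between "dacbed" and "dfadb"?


Computing edit distance: "dacbed" -> "dfadb"
DP table:
           d    f    a    d    b
      0    1    2    3    4    5
  d   1    0    1    2    3    4
  a   2    1    1    1    2    3
  c   3    2    2    2    2    3
  b   4    3    3    3    3    2
  e   5    4    4    4    4    3
  d   6    5    5    5    4    4
Edit distance = dp[6][5] = 4

4


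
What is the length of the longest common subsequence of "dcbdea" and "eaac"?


LCS of "dcbdea" and "eaac"
DP table:
           e    a    a    c
      0    0    0    0    0
  d   0    0    0    0    0
  c   0    0    0    0    1
  b   0    0    0    0    1
  d   0    0    0    0    1
  e   0    1    1    1    1
  a   0    1    2    2    2
LCS length = dp[6][4] = 2

2


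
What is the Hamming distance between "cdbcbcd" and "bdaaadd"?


Comparing "cdbcbcd" and "bdaaadd" position by position:
  Position 0: 'c' vs 'b' => differ
  Position 1: 'd' vs 'd' => same
  Position 2: 'b' vs 'a' => differ
  Position 3: 'c' vs 'a' => differ
  Position 4: 'b' vs 'a' => differ
  Position 5: 'c' vs 'd' => differ
  Position 6: 'd' vs 'd' => same
Total differences (Hamming distance): 5

5


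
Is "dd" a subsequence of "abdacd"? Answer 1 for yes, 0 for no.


Check if "dd" is a subsequence of "abdacd"
Greedy scan:
  Position 0 ('a'): no match needed
  Position 1 ('b'): no match needed
  Position 2 ('d'): matches sub[0] = 'd'
  Position 3 ('a'): no match needed
  Position 4 ('c'): no match needed
  Position 5 ('d'): matches sub[1] = 'd'
All 2 characters matched => is a subsequence

1


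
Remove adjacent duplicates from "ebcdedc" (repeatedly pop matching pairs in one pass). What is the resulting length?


Input: ebcdedc
Stack-based adjacent duplicate removal:
  Read 'e': push. Stack: e
  Read 'b': push. Stack: eb
  Read 'c': push. Stack: ebc
  Read 'd': push. Stack: ebcd
  Read 'e': push. Stack: ebcde
  Read 'd': push. Stack: ebcded
  Read 'c': push. Stack: ebcdedc
Final stack: "ebcdedc" (length 7)

7


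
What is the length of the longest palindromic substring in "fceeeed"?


Input: "fceeeed"
Checking substrings for palindromes:
  [2:6] "eeee" (len 4) => palindrome
  [2:5] "eee" (len 3) => palindrome
  [3:6] "eee" (len 3) => palindrome
  [2:4] "ee" (len 2) => palindrome
  [3:5] "ee" (len 2) => palindrome
  [4:6] "ee" (len 2) => palindrome
Longest palindromic substring: "eeee" with length 4

4


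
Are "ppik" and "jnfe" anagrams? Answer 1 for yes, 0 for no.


Strings: "ppik", "jnfe"
Sorted first:  ikpp
Sorted second: efjn
Differ at position 0: 'i' vs 'e' => not anagrams

0


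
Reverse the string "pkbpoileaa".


Input: pkbpoileaa
Reading characters right to left:
  Position 9: 'a'
  Position 8: 'a'
  Position 7: 'e'
  Position 6: 'l'
  Position 5: 'i'
  Position 4: 'o'
  Position 3: 'p'
  Position 2: 'b'
  Position 1: 'k'
  Position 0: 'p'
Reversed: aaeliopbkp

aaeliopbkp


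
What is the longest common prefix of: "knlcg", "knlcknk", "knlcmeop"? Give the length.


Words: knlcg, knlcknk, knlcmeop
  Position 0: all 'k' => match
  Position 1: all 'n' => match
  Position 2: all 'l' => match
  Position 3: all 'c' => match
  Position 4: ('g', 'k', 'm') => mismatch, stop
LCP = "knlc" (length 4)

4


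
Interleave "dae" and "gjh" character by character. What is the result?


Interleaving "dae" and "gjh":
  Position 0: 'd' from first, 'g' from second => "dg"
  Position 1: 'a' from first, 'j' from second => "aj"
  Position 2: 'e' from first, 'h' from second => "eh"
Result: dgajeh

dgajeh


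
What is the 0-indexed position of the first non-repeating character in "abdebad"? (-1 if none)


Input: abdebad
Character frequencies:
  'a': 2
  'b': 2
  'd': 2
  'e': 1
Scanning left to right for freq == 1:
  Position 0 ('a'): freq=2, skip
  Position 1 ('b'): freq=2, skip
  Position 2 ('d'): freq=2, skip
  Position 3 ('e'): unique! => answer = 3

3


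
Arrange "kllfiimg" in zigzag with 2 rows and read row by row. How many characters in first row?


Zigzag "kllfiimg" into 2 rows:
Placing characters:
  'k' => row 0
  'l' => row 1
  'l' => row 0
  'f' => row 1
  'i' => row 0
  'i' => row 1
  'm' => row 0
  'g' => row 1
Rows:
  Row 0: "klim"
  Row 1: "lfig"
First row length: 4

4


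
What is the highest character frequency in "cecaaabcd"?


Input: cecaaabcd
Character counts:
  'a': 3
  'b': 1
  'c': 3
  'd': 1
  'e': 1
Maximum frequency: 3

3


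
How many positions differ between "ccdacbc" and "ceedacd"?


Comparing "ccdacbc" and "ceedacd" position by position:
  Position 0: 'c' vs 'c' => same
  Position 1: 'c' vs 'e' => DIFFER
  Position 2: 'd' vs 'e' => DIFFER
  Position 3: 'a' vs 'd' => DIFFER
  Position 4: 'c' vs 'a' => DIFFER
  Position 5: 'b' vs 'c' => DIFFER
  Position 6: 'c' vs 'd' => DIFFER
Positions that differ: 6

6


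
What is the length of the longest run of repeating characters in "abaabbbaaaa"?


Input: "abaabbbaaaa"
Scanning for longest run:
  Position 1 ('b'): new char, reset run to 1
  Position 2 ('a'): new char, reset run to 1
  Position 3 ('a'): continues run of 'a', length=2
  Position 4 ('b'): new char, reset run to 1
  Position 5 ('b'): continues run of 'b', length=2
  Position 6 ('b'): continues run of 'b', length=3
  Position 7 ('a'): new char, reset run to 1
  Position 8 ('a'): continues run of 'a', length=2
  Position 9 ('a'): continues run of 'a', length=3
  Position 10 ('a'): continues run of 'a', length=4
Longest run: 'a' with length 4

4


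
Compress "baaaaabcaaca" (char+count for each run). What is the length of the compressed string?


Input: baaaaabcaaca
Runs:
  'b' x 1 => "b1"
  'a' x 5 => "a5"
  'b' x 1 => "b1"
  'c' x 1 => "c1"
  'a' x 2 => "a2"
  'c' x 1 => "c1"
  'a' x 1 => "a1"
Compressed: "b1a5b1c1a2c1a1"
Compressed length: 14

14


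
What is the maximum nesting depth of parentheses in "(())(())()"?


Input: "(())(())()"
Tracking depth:
  Position 0 '(': depth becomes 1
  Position 1 '(': depth becomes 2
  Position 2 ')': depth becomes 1
  Position 3 ')': depth becomes 0
  Position 4 '(': depth becomes 1
  Position 5 '(': depth becomes 2
  Position 6 ')': depth becomes 1
  Position 7 ')': depth becomes 0
  Position 8 '(': depth becomes 1
  Position 9 ')': depth becomes 0
Maximum depth reached: 2

2


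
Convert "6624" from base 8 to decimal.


Input: "6624" in base 8
Positional expansion:
  Digit '6' (value 6) x 8^3 = 3072
  Digit '6' (value 6) x 8^2 = 384
  Digit '2' (value 2) x 8^1 = 16
  Digit '4' (value 4) x 8^0 = 4
Sum = 3476

3476


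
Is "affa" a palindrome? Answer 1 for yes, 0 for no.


Input: affa
Reversed: affa
  Compare pos 0 ('a') with pos 3 ('a'): match
  Compare pos 1 ('f') with pos 2 ('f'): match
Result: palindrome

1


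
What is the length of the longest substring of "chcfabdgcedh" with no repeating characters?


Input: "chcfabdgcedh"
Sliding window (track last position of each char):
  Position 0 ('c'): window [0,0] length 1 -- new best
  Position 1 ('h'): window [0,1] length 2 -- new best
  Position 2 ('c'): repeat (last at 0), move window start to 1
  Position 2 ('c'): window [1,2] length 2
  Position 3 ('f'): window [1,3] length 3 -- new best
  Position 4 ('a'): window [1,4] length 4 -- new best
  Position 5 ('b'): window [1,5] length 5 -- new best
  Position 6 ('d'): window [1,6] length 6 -- new best
  Position 7 ('g'): window [1,7] length 7 -- new best
  Position 8 ('c'): repeat (last at 2), move window start to 3
  Position 8 ('c'): window [3,8] length 6
  Position 9 ('e'): window [3,9] length 7
  Position 10 ('d'): repeat (last at 6), move window start to 7
  Position 10 ('d'): window [7,10] length 4
  Position 11 ('h'): window [7,11] length 5
Longest substring with no repeats: "hcfabdg" with length 7

7


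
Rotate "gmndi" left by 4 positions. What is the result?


Input: "gmndi", rotate left by 4
First 4 characters: "gmnd"
Remaining characters: "i"
Concatenate remaining + first: "i" + "gmnd" = "igmnd"

igmnd


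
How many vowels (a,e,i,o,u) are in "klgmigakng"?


Input: klgmigakng
Checking each character:
  'k' at position 0: consonant
  'l' at position 1: consonant
  'g' at position 2: consonant
  'm' at position 3: consonant
  'i' at position 4: vowel (running total: 1)
  'g' at position 5: consonant
  'a' at position 6: vowel (running total: 2)
  'k' at position 7: consonant
  'n' at position 8: consonant
  'g' at position 9: consonant
Total vowels: 2

2


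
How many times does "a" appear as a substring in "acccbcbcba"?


Searching for "a" in "acccbcbcba"
Scanning each position:
  Position 0: "a" => MATCH
  Position 1: "c" => no
  Position 2: "c" => no
  Position 3: "c" => no
  Position 4: "b" => no
  Position 5: "c" => no
  Position 6: "b" => no
  Position 7: "c" => no
  Position 8: "b" => no
  Position 9: "a" => MATCH
Total occurrences: 2

2


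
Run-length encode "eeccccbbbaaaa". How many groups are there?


Input: eeccccbbbaaaa
Scanning for consecutive runs:
  Group 1: 'e' x 2 (positions 0-1)
  Group 2: 'c' x 4 (positions 2-5)
  Group 3: 'b' x 3 (positions 6-8)
  Group 4: 'a' x 4 (positions 9-12)
Total groups: 4

4


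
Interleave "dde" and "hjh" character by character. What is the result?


Interleaving "dde" and "hjh":
  Position 0: 'd' from first, 'h' from second => "dh"
  Position 1: 'd' from first, 'j' from second => "dj"
  Position 2: 'e' from first, 'h' from second => "eh"
Result: dhdjeh

dhdjeh


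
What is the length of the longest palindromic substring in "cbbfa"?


Input: "cbbfa"
Checking substrings for palindromes:
  [1:3] "bb" (len 2) => palindrome
Longest palindromic substring: "bb" with length 2

2


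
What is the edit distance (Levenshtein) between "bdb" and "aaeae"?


Computing edit distance: "bdb" -> "aaeae"
DP table:
           a    a    e    a    e
      0    1    2    3    4    5
  b   1    1    2    3    4    5
  d   2    2    2    3    4    5
  b   3    3    3    3    4    5
Edit distance = dp[3][5] = 5

5


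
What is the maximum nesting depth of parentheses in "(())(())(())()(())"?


Input: "(())(())(())()(())"
Tracking depth:
  Position 0 '(': depth becomes 1
  Position 1 '(': depth becomes 2
  Position 2 ')': depth becomes 1
  Position 3 ')': depth becomes 0
  Position 4 '(': depth becomes 1
  Position 5 '(': depth becomes 2
  Position 6 ')': depth becomes 1
  Position 7 ')': depth becomes 0
  Position 8 '(': depth becomes 1
  Position 9 '(': depth becomes 2
  Position 10 ')': depth becomes 1
  Position 11 ')': depth becomes 0
  Position 12 '(': depth becomes 1
  Position 13 ')': depth becomes 0
  Position 14 '(': depth becomes 1
  Position 15 '(': depth becomes 2
  Position 16 ')': depth becomes 1
  Position 17 ')': depth becomes 0
Maximum depth reached: 2

2


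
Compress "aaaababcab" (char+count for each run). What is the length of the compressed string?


Input: aaaababcab
Runs:
  'a' x 4 => "a4"
  'b' x 1 => "b1"
  'a' x 1 => "a1"
  'b' x 1 => "b1"
  'c' x 1 => "c1"
  'a' x 1 => "a1"
  'b' x 1 => "b1"
Compressed: "a4b1a1b1c1a1b1"
Compressed length: 14

14


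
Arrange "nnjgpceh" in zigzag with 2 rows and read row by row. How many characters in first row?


Zigzag "nnjgpceh" into 2 rows:
Placing characters:
  'n' => row 0
  'n' => row 1
  'j' => row 0
  'g' => row 1
  'p' => row 0
  'c' => row 1
  'e' => row 0
  'h' => row 1
Rows:
  Row 0: "njpe"
  Row 1: "ngch"
First row length: 4

4


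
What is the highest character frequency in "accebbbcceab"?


Input: accebbbcceab
Character counts:
  'a': 2
  'b': 4
  'c': 4
  'e': 2
Maximum frequency: 4

4


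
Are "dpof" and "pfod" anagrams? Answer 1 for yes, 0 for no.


Strings: "dpof", "pfod"
Sorted first:  dfop
Sorted second: dfop
Sorted forms match => anagrams

1


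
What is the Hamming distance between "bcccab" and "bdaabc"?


Comparing "bcccab" and "bdaabc" position by position:
  Position 0: 'b' vs 'b' => same
  Position 1: 'c' vs 'd' => differ
  Position 2: 'c' vs 'a' => differ
  Position 3: 'c' vs 'a' => differ
  Position 4: 'a' vs 'b' => differ
  Position 5: 'b' vs 'c' => differ
Total differences (Hamming distance): 5

5


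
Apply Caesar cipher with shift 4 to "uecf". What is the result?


Caesar cipher: shift "uecf" by 4
  'u' (pos 20) + 4 = pos 24 = 'y'
  'e' (pos 4) + 4 = pos 8 = 'i'
  'c' (pos 2) + 4 = pos 6 = 'g'
  'f' (pos 5) + 4 = pos 9 = 'j'
Result: yigj

yigj


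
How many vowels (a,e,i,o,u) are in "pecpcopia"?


Input: pecpcopia
Checking each character:
  'p' at position 0: consonant
  'e' at position 1: vowel (running total: 1)
  'c' at position 2: consonant
  'p' at position 3: consonant
  'c' at position 4: consonant
  'o' at position 5: vowel (running total: 2)
  'p' at position 6: consonant
  'i' at position 7: vowel (running total: 3)
  'a' at position 8: vowel (running total: 4)
Total vowels: 4

4


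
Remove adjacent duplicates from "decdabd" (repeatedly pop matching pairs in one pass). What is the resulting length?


Input: decdabd
Stack-based adjacent duplicate removal:
  Read 'd': push. Stack: d
  Read 'e': push. Stack: de
  Read 'c': push. Stack: dec
  Read 'd': push. Stack: decd
  Read 'a': push. Stack: decda
  Read 'b': push. Stack: decdab
  Read 'd': push. Stack: decdabd
Final stack: "decdabd" (length 7)

7


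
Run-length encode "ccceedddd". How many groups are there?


Input: ccceedddd
Scanning for consecutive runs:
  Group 1: 'c' x 3 (positions 0-2)
  Group 2: 'e' x 2 (positions 3-4)
  Group 3: 'd' x 4 (positions 5-8)
Total groups: 3

3


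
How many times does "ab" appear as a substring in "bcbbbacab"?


Searching for "ab" in "bcbbbacab"
Scanning each position:
  Position 0: "bc" => no
  Position 1: "cb" => no
  Position 2: "bb" => no
  Position 3: "bb" => no
  Position 4: "ba" => no
  Position 5: "ac" => no
  Position 6: "ca" => no
  Position 7: "ab" => MATCH
Total occurrences: 1

1


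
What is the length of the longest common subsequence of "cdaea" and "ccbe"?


LCS of "cdaea" and "ccbe"
DP table:
           c    c    b    e
      0    0    0    0    0
  c   0    1    1    1    1
  d   0    1    1    1    1
  a   0    1    1    1    1
  e   0    1    1    1    2
  a   0    1    1    1    2
LCS length = dp[5][4] = 2

2


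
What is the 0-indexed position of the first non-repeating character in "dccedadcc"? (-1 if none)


Input: dccedadcc
Character frequencies:
  'a': 1
  'c': 4
  'd': 3
  'e': 1
Scanning left to right for freq == 1:
  Position 0 ('d'): freq=3, skip
  Position 1 ('c'): freq=4, skip
  Position 2 ('c'): freq=4, skip
  Position 3 ('e'): unique! => answer = 3

3


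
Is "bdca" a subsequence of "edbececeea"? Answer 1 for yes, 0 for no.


Check if "bdca" is a subsequence of "edbececeea"
Greedy scan:
  Position 0 ('e'): no match needed
  Position 1 ('d'): no match needed
  Position 2 ('b'): matches sub[0] = 'b'
  Position 3 ('e'): no match needed
  Position 4 ('c'): no match needed
  Position 5 ('e'): no match needed
  Position 6 ('c'): no match needed
  Position 7 ('e'): no match needed
  Position 8 ('e'): no match needed
  Position 9 ('a'): no match needed
Only matched 1/4 characters => not a subsequence

0


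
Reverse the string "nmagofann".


Input: nmagofann
Reading characters right to left:
  Position 8: 'n'
  Position 7: 'n'
  Position 6: 'a'
  Position 5: 'f'
  Position 4: 'o'
  Position 3: 'g'
  Position 2: 'a'
  Position 1: 'm'
  Position 0: 'n'
Reversed: nnafogamn

nnafogamn


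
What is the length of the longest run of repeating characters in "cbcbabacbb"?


Input: "cbcbabacbb"
Scanning for longest run:
  Position 1 ('b'): new char, reset run to 1
  Position 2 ('c'): new char, reset run to 1
  Position 3 ('b'): new char, reset run to 1
  Position 4 ('a'): new char, reset run to 1
  Position 5 ('b'): new char, reset run to 1
  Position 6 ('a'): new char, reset run to 1
  Position 7 ('c'): new char, reset run to 1
  Position 8 ('b'): new char, reset run to 1
  Position 9 ('b'): continues run of 'b', length=2
Longest run: 'b' with length 2

2


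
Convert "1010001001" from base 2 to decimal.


Input: "1010001001" in base 2
Positional expansion:
  Digit '1' (value 1) x 2^9 = 512
  Digit '0' (value 0) x 2^8 = 0
  Digit '1' (value 1) x 2^7 = 128
  Digit '0' (value 0) x 2^6 = 0
  Digit '0' (value 0) x 2^5 = 0
  Digit '0' (value 0) x 2^4 = 0
  Digit '1' (value 1) x 2^3 = 8
  Digit '0' (value 0) x 2^2 = 0
  Digit '0' (value 0) x 2^1 = 0
  Digit '1' (value 1) x 2^0 = 1
Sum = 649

649


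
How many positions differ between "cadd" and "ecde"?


Comparing "cadd" and "ecde" position by position:
  Position 0: 'c' vs 'e' => DIFFER
  Position 1: 'a' vs 'c' => DIFFER
  Position 2: 'd' vs 'd' => same
  Position 3: 'd' vs 'e' => DIFFER
Positions that differ: 3

3


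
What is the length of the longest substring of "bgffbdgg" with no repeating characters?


Input: "bgffbdgg"
Sliding window (track last position of each char):
  Position 0 ('b'): window [0,0] length 1 -- new best
  Position 1 ('g'): window [0,1] length 2 -- new best
  Position 2 ('f'): window [0,2] length 3 -- new best
  Position 3 ('f'): repeat (last at 2), move window start to 3
  Position 3 ('f'): window [3,3] length 1
  Position 4 ('b'): window [3,4] length 2
  Position 5 ('d'): window [3,5] length 3
  Position 6 ('g'): window [3,6] length 4 -- new best
  Position 7 ('g'): repeat (last at 6), move window start to 7
  Position 7 ('g'): window [7,7] length 1
Longest substring with no repeats: "fbdg" with length 4

4


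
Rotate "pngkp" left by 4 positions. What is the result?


Input: "pngkp", rotate left by 4
First 4 characters: "pngk"
Remaining characters: "p"
Concatenate remaining + first: "p" + "pngk" = "ppngk"

ppngk


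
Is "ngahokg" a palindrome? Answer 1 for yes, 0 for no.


Input: ngahokg
Reversed: gkohagn
  Compare pos 0 ('n') with pos 6 ('g'): MISMATCH
  Compare pos 1 ('g') with pos 5 ('k'): MISMATCH
  Compare pos 2 ('a') with pos 4 ('o'): MISMATCH
Result: not a palindrome

0


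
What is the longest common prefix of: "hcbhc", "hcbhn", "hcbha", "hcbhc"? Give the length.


Words: hcbhc, hcbhn, hcbha, hcbhc
  Position 0: all 'h' => match
  Position 1: all 'c' => match
  Position 2: all 'b' => match
  Position 3: all 'h' => match
  Position 4: ('c', 'n', 'a', 'c') => mismatch, stop
LCP = "hcbh" (length 4)

4


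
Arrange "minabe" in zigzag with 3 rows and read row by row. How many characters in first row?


Zigzag "minabe" into 3 rows:
Placing characters:
  'm' => row 0
  'i' => row 1
  'n' => row 2
  'a' => row 1
  'b' => row 0
  'e' => row 1
Rows:
  Row 0: "mb"
  Row 1: "iae"
  Row 2: "n"
First row length: 2

2


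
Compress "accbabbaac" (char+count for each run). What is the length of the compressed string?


Input: accbabbaac
Runs:
  'a' x 1 => "a1"
  'c' x 2 => "c2"
  'b' x 1 => "b1"
  'a' x 1 => "a1"
  'b' x 2 => "b2"
  'a' x 2 => "a2"
  'c' x 1 => "c1"
Compressed: "a1c2b1a1b2a2c1"
Compressed length: 14

14


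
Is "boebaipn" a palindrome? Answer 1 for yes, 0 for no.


Input: boebaipn
Reversed: npiabeob
  Compare pos 0 ('b') with pos 7 ('n'): MISMATCH
  Compare pos 1 ('o') with pos 6 ('p'): MISMATCH
  Compare pos 2 ('e') with pos 5 ('i'): MISMATCH
  Compare pos 3 ('b') with pos 4 ('a'): MISMATCH
Result: not a palindrome

0


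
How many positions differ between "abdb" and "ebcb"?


Comparing "abdb" and "ebcb" position by position:
  Position 0: 'a' vs 'e' => DIFFER
  Position 1: 'b' vs 'b' => same
  Position 2: 'd' vs 'c' => DIFFER
  Position 3: 'b' vs 'b' => same
Positions that differ: 2

2


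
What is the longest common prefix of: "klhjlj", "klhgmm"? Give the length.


Words: klhjlj, klhgmm
  Position 0: all 'k' => match
  Position 1: all 'l' => match
  Position 2: all 'h' => match
  Position 3: ('j', 'g') => mismatch, stop
LCP = "klh" (length 3)

3


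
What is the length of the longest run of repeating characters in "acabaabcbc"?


Input: "acabaabcbc"
Scanning for longest run:
  Position 1 ('c'): new char, reset run to 1
  Position 2 ('a'): new char, reset run to 1
  Position 3 ('b'): new char, reset run to 1
  Position 4 ('a'): new char, reset run to 1
  Position 5 ('a'): continues run of 'a', length=2
  Position 6 ('b'): new char, reset run to 1
  Position 7 ('c'): new char, reset run to 1
  Position 8 ('b'): new char, reset run to 1
  Position 9 ('c'): new char, reset run to 1
Longest run: 'a' with length 2

2


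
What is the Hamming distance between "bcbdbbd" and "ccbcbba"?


Comparing "bcbdbbd" and "ccbcbba" position by position:
  Position 0: 'b' vs 'c' => differ
  Position 1: 'c' vs 'c' => same
  Position 2: 'b' vs 'b' => same
  Position 3: 'd' vs 'c' => differ
  Position 4: 'b' vs 'b' => same
  Position 5: 'b' vs 'b' => same
  Position 6: 'd' vs 'a' => differ
Total differences (Hamming distance): 3

3


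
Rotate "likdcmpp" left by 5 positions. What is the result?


Input: "likdcmpp", rotate left by 5
First 5 characters: "likdc"
Remaining characters: "mpp"
Concatenate remaining + first: "mpp" + "likdc" = "mpplikdc"

mpplikdc


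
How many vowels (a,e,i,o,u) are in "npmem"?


Input: npmem
Checking each character:
  'n' at position 0: consonant
  'p' at position 1: consonant
  'm' at position 2: consonant
  'e' at position 3: vowel (running total: 1)
  'm' at position 4: consonant
Total vowels: 1

1


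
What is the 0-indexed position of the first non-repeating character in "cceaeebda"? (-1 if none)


Input: cceaeebda
Character frequencies:
  'a': 2
  'b': 1
  'c': 2
  'd': 1
  'e': 3
Scanning left to right for freq == 1:
  Position 0 ('c'): freq=2, skip
  Position 1 ('c'): freq=2, skip
  Position 2 ('e'): freq=3, skip
  Position 3 ('a'): freq=2, skip
  Position 4 ('e'): freq=3, skip
  Position 5 ('e'): freq=3, skip
  Position 6 ('b'): unique! => answer = 6

6


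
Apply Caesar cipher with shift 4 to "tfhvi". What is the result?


Caesar cipher: shift "tfhvi" by 4
  't' (pos 19) + 4 = pos 23 = 'x'
  'f' (pos 5) + 4 = pos 9 = 'j'
  'h' (pos 7) + 4 = pos 11 = 'l'
  'v' (pos 21) + 4 = pos 25 = 'z'
  'i' (pos 8) + 4 = pos 12 = 'm'
Result: xjlzm

xjlzm


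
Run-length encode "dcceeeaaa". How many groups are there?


Input: dcceeeaaa
Scanning for consecutive runs:
  Group 1: 'd' x 1 (positions 0-0)
  Group 2: 'c' x 2 (positions 1-2)
  Group 3: 'e' x 3 (positions 3-5)
  Group 4: 'a' x 3 (positions 6-8)
Total groups: 4

4


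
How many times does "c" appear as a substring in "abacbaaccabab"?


Searching for "c" in "abacbaaccabab"
Scanning each position:
  Position 0: "a" => no
  Position 1: "b" => no
  Position 2: "a" => no
  Position 3: "c" => MATCH
  Position 4: "b" => no
  Position 5: "a" => no
  Position 6: "a" => no
  Position 7: "c" => MATCH
  Position 8: "c" => MATCH
  Position 9: "a" => no
  Position 10: "b" => no
  Position 11: "a" => no
  Position 12: "b" => no
Total occurrences: 3

3
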